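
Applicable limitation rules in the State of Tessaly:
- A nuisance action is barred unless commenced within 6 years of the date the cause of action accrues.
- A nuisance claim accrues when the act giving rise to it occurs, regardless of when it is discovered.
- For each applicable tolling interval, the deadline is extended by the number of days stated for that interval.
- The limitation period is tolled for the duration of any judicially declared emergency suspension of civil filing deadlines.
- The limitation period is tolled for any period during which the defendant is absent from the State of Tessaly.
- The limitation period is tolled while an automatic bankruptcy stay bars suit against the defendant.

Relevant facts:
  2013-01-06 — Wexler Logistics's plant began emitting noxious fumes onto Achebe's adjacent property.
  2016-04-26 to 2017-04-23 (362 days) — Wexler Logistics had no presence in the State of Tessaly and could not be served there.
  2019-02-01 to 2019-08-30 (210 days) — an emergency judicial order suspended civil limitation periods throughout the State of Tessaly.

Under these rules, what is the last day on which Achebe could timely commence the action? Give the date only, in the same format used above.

2020-07-31

The cause of action accrued on 2013-01-06, the date of the act.
Adding the 6 years base period to 2013-01-06 gives a deadline of 2019-01-06, before any tolling.
The defendant's absence from the jurisdiction from 2016-04-26 to 2017-04-23 tolled the period for 362 days, extending the deadline to 2020-01-03.
The period was tolled for 210 days by the emergency suspension of filing deadlines (2019-02-01 to 2019-08-30), pushing the deadline to 2020-07-31.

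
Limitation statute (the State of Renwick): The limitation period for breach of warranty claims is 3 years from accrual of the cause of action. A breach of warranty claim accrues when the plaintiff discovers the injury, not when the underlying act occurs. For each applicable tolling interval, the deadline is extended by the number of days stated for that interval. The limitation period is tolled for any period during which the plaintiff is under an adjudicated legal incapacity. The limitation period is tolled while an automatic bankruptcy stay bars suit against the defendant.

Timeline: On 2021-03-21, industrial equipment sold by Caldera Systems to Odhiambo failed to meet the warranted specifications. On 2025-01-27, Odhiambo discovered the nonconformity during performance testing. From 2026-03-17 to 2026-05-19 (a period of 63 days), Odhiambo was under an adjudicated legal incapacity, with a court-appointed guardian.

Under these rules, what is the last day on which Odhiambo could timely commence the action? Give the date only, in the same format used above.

The claim did not accrue until Odhiambo discovered the injury on 2025-01-27; the 2021-03-21 act date does not start the clock under the stated rule.
The untolled deadline — 3 years after 2025-01-27 — is 2028-01-27.
The period was tolled for 63 days by the plaintiff's legal incapacity (2026-03-17 to 2026-05-19), pushing the deadline to 2028-03-30.

2028-03-30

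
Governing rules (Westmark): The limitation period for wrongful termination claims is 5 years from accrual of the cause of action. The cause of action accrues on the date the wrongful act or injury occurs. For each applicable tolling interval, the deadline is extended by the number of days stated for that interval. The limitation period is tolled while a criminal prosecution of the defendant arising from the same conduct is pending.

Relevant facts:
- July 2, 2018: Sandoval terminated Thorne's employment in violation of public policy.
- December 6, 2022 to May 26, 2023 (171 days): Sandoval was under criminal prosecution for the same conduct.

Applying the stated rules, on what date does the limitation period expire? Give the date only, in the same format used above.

The claim accrued on July 2, 2018, when the wrongful act occurred.
The untolled deadline — 5 years after July 2, 2018 — is July 2, 2023.
The pending criminal prosecution from December 6, 2022 to May 26, 2023 tolled the period for 171 days, extending the deadline to December 20, 2023.

December 20, 2023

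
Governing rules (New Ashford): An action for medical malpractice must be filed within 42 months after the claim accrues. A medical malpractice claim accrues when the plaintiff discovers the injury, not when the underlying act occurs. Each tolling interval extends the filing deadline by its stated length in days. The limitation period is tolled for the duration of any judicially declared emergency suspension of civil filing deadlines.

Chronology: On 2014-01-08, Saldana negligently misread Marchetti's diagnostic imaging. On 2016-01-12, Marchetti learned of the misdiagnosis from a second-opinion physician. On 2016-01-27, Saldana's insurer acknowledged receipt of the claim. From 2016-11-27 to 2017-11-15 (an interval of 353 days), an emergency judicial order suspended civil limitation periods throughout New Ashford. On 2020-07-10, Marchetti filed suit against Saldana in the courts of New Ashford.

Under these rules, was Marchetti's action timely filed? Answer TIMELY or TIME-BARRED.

TIME-BARRED

Accrual is tied to discovery, so the period began on 2016-01-12 rather than on 2014-01-08 when the act occurred.
Adding the 42 months base period to 2016-01-12 gives a deadline of 2019-07-12, before any tolling.
The emergency suspension of filing deadlines from 2016-11-27 to 2017-11-15 tolled the period for 353 days, extending the deadline to 2020-06-29.
The other events in the timeline have no effect on the limitation period under the stated rules.
Marchetti filed on 2020-07-10, after the 2020-06-29 deadline, so the action is time-barred.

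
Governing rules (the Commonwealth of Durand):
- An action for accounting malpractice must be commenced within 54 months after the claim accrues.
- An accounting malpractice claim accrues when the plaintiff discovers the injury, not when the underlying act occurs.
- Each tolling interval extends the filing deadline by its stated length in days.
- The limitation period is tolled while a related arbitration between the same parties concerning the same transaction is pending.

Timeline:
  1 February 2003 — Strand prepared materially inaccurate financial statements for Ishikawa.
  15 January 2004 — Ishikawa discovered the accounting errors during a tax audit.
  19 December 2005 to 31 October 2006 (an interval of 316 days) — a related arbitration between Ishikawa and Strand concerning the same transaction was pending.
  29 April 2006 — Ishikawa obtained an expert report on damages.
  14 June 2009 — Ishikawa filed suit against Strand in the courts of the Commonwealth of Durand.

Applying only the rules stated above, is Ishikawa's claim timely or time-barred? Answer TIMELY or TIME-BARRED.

TIME-BARRED

Accrual is tied to discovery, so the period began on 15 January 2004 rather than on 1 February 2003 when the act occurred.
Adding the 54 months base period to 15 January 2004 gives a deadline of 15 July 2008, before any tolling.
The period was tolled for 316 days by the pending related arbitration (19 December 2005 to 31 October 2006), pushing the deadline to 27 May 2009.
The other events in the timeline have no effect on the limitation period under the stated rules.
The 14 June 2009 filing falls after the 27 May 2009 deadline; the claim is time-barred.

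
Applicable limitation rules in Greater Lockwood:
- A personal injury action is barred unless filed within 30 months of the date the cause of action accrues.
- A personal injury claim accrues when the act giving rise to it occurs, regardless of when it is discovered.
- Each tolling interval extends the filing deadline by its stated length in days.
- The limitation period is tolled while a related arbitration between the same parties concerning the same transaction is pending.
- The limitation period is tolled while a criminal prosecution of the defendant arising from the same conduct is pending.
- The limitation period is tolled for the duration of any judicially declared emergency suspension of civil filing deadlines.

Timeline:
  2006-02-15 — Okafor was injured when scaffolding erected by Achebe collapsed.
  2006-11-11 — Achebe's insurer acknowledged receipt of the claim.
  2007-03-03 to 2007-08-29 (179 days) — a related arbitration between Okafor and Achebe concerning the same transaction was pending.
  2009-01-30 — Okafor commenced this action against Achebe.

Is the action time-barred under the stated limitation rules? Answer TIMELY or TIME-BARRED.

The limitation period began to run on 2006-02-15.
The untolled deadline — 30 months after 2006-02-15 — is 2008-08-15.
The pending related arbitration from 2007-03-03 to 2007-08-29 tolled the period for 179 days, extending the deadline to 2009-02-10.
None of the other events listed affects the running of the period under the stated rules.
Filing on 2009-01-30 beat the 2009-02-10 deadline — the action is timely.

TIMELY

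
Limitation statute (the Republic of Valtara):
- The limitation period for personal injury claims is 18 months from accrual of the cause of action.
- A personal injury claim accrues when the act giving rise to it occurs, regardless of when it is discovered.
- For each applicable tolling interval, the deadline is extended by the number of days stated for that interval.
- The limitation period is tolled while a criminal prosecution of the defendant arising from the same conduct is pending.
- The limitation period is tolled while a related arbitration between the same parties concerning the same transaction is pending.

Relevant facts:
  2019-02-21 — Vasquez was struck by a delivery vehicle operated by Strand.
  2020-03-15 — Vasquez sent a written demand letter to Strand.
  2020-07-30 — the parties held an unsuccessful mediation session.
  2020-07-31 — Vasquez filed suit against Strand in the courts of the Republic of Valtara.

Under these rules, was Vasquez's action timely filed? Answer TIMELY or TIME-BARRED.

TIMELY

The limitation period began to run on 2019-02-21.
18 months from 2019-02-21 is 2020-08-21.
Nothing else in the chronology tolls or restarts the period.
The 2020-07-31 filing precedes the 2020-08-21 deadline; the claim is timely.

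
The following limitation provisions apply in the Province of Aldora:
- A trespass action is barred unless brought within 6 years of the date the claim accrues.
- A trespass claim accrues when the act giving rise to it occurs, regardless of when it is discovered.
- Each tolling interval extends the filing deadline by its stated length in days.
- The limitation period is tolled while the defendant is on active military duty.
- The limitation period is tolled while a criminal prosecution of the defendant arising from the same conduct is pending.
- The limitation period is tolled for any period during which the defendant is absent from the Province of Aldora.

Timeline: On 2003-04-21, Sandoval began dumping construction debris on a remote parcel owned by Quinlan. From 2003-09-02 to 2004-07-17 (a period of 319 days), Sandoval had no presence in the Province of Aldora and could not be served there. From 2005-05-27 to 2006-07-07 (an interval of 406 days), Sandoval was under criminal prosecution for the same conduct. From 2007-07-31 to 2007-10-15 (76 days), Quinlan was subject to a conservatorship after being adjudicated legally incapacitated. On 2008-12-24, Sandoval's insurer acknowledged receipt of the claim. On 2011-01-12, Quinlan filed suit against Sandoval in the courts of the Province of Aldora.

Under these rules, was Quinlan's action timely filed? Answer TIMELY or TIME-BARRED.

TIMELY

The claim accrued on 2003-04-21, the date of the act.
The untolled deadline — 6 years after 2003-04-21 — is 2009-04-21.
The period was tolled for 319 days by the defendant's absence from the jurisdiction (2003-09-02 to 2004-07-17), pushing the deadline to 2010-03-06.
Because the pending criminal prosecution ran from 2005-05-27 to 2006-07-07, the deadline is extended by 406 days to 2011-04-16.
Although the plaintiff's incapacity ran from 2007-07-31 to 2007-10-15, the stated rules do not make that a tolling event, so it is disregarded.
Nothing else in the chronology tolls or restarts the period.
The 2011-01-12 filing precedes the 2011-04-16 deadline; the claim is timely.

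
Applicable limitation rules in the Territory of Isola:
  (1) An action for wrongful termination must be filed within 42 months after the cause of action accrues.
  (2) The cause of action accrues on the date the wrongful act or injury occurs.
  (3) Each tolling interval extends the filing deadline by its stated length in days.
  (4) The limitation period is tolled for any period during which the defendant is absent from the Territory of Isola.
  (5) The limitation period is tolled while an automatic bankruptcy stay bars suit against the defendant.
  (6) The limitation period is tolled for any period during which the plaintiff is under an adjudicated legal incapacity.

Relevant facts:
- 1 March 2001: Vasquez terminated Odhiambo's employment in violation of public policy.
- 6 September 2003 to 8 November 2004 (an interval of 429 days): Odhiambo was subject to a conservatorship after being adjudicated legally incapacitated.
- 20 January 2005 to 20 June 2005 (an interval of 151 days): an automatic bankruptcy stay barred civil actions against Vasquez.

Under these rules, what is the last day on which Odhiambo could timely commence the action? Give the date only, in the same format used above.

The claim accrued on 1 March 2001, when the wrongful act occurred.
42 months from 1 March 2001 is 1 September 2004.
The period was tolled for 429 days by the plaintiff's legal incapacity (6 September 2003 to 8 November 2004), pushing the deadline to 4 November 2005.
The automatic bankruptcy stay from 20 January 2005 to 20 June 2005 tolled the period for 151 days, extending the deadline to 4 April 2006.

4 April 2006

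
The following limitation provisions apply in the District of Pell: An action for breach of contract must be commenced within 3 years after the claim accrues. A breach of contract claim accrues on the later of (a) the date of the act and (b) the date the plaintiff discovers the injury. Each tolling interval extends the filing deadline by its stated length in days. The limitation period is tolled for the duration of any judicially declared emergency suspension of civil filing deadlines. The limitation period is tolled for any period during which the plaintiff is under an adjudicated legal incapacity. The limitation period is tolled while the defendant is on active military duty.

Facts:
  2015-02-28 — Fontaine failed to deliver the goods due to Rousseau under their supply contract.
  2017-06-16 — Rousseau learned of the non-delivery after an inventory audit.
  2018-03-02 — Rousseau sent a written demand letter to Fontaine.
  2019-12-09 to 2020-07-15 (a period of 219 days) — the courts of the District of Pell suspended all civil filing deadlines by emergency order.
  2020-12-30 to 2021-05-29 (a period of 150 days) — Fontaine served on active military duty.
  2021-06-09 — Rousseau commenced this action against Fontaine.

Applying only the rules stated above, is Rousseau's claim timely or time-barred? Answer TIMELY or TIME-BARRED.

Because discovery on 2017-06-16 post-dates the 2015-02-28 act, accrual under the later-of rule falls on 2017-06-16.
Adding the 3 years base period to 2017-06-16 gives a deadline of 2020-06-16, before any tolling.
The emergency suspension of filing deadlines from 2019-12-09 to 2020-07-15 tolled the period for 219 days, extending the deadline to 2021-01-21.
The defendant's active military service from 2020-12-30 to 2021-05-29 tolled the period for 150 days, extending the deadline to 2021-06-20.
None of the other events listed affects the running of the period under the stated rules.
Rousseau filed on 2021-06-09, before the 2021-06-20 deadline, so the action is timely.

TIMELY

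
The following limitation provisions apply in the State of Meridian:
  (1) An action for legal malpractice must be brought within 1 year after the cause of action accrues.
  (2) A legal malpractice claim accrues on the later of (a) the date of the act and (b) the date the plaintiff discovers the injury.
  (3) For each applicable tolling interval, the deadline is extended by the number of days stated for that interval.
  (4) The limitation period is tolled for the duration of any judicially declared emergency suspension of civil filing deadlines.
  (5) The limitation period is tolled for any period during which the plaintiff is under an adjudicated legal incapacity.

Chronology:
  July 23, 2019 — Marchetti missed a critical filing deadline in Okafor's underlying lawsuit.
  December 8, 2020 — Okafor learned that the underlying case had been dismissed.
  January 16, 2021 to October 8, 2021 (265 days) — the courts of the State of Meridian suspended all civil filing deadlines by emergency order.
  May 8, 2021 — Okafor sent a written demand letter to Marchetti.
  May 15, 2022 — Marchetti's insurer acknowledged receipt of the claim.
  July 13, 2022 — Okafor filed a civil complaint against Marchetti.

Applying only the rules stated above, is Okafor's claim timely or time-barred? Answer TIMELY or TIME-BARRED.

TIMELY

The claim accrued on December 8, 2020 — the later of the July 23, 2019 act and the December 8, 2020 discovery.
1 year from December 8, 2020 is December 8, 2021.
Because the emergency suspension of filing deadlines ran from January 16, 2021 to October 8, 2021, the deadline is extended by 265 days to August 30, 2022.
None of the other events listed affects the running of the period under the stated rules.
Okafor filed on July 13, 2022, before the August 30, 2022 deadline, so the action is timely.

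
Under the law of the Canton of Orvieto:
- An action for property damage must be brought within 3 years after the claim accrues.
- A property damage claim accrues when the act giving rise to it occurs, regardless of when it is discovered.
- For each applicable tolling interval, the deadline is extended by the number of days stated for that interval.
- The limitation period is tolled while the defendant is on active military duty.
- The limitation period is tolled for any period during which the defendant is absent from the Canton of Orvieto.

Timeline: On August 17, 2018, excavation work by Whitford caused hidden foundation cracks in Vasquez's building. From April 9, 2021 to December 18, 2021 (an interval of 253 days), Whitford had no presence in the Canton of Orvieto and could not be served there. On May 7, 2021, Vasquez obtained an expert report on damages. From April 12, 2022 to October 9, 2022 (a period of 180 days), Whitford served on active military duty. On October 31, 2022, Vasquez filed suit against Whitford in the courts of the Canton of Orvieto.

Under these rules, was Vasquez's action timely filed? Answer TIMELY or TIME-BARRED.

TIME-BARRED

The claim accrued on August 17, 2018, the date of the act.
Adding the 3 years base period to August 17, 2018 gives a deadline of August 17, 2021, before any tolling.
The defendant's absence from the jurisdiction from April 9, 2021 to December 18, 2021 tolled the period for 253 days, extending the deadline to April 27, 2022.
The period was tolled for 180 days by the defendant's active military service (April 12, 2022 to October 9, 2022), pushing the deadline to October 24, 2022.
None of the other events listed affects the running of the period under the stated rules.
The October 31, 2022 filing falls after the October 24, 2022 deadline; the claim is time-barred.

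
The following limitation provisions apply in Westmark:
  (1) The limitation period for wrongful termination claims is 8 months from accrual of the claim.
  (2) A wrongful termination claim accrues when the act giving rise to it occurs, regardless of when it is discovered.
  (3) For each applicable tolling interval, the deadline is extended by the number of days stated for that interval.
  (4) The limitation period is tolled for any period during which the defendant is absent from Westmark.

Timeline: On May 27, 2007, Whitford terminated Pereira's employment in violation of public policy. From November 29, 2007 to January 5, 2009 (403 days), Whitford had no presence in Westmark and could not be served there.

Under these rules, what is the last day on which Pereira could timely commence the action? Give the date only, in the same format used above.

March 5, 2009

The limitation period began to run on May 27, 2007.
8 months from May 27, 2007 is January 27, 2008.
The period was tolled for 403 days by the defendant's absence from the jurisdiction (November 29, 2007 to January 5, 2009), pushing the deadline to March 5, 2009.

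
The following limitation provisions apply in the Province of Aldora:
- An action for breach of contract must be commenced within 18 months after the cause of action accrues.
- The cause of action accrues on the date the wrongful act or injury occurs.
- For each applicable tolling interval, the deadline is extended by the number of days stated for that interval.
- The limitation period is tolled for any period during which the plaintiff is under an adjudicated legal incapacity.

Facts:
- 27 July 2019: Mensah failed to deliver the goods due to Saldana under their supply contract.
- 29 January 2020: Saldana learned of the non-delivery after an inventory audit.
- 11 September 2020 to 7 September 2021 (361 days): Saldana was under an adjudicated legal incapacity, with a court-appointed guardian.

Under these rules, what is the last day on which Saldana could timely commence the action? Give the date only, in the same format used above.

23 January 2022

Because the rule ties accrual to occurrence, the claim accrued on 27 July 2019, not on the 29 January 2020 discovery date.
The untolled deadline — 18 months after 27 July 2019 — is 27 January 2021.
The period was tolled for 361 days by the plaintiff's legal incapacity (11 September 2020 to 7 September 2021), pushing the deadline to 23 January 2022.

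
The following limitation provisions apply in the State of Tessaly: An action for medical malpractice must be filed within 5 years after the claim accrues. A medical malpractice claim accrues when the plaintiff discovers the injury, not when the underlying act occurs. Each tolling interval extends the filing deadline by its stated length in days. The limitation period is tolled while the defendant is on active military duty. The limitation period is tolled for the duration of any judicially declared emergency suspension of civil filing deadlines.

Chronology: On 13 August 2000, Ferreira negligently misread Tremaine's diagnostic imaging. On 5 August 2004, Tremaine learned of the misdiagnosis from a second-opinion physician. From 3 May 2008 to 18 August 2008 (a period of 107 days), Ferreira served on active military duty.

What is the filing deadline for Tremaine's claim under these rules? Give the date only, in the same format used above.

20 November 2009

The claim did not accrue until Tremaine discovered the injury on 5 August 2004; the 13 August 2000 act date does not start the clock under the stated rule.
5 years from 5 August 2004 is 5 August 2009.
The period was tolled for 107 days by the defendant's active military service (3 May 2008 to 18 August 2008), pushing the deadline to 20 November 2009.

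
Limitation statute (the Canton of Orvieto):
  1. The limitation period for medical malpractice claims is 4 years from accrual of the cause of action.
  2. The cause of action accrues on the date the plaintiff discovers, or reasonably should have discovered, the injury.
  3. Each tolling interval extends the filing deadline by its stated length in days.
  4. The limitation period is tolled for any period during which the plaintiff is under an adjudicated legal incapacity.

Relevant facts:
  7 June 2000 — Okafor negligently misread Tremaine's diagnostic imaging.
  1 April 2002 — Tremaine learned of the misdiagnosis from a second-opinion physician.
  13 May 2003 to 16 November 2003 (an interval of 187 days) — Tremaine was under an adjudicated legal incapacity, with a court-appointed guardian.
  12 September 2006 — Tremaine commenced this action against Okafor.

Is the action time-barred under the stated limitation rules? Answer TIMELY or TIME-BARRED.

TIMELY

Accrual is tied to discovery, so the period began on 1 April 2002 rather than on 7 June 2000 when the act occurred.
Adding the 4 years base period to 1 April 2002 gives a deadline of 1 April 2006, before any tolling.
The period was tolled for 187 days by the plaintiff's legal incapacity (13 May 2003 to 16 November 2003), pushing the deadline to 5 October 2006.
Filing on 12 September 2006 beat the 5 October 2006 deadline — the action is timely.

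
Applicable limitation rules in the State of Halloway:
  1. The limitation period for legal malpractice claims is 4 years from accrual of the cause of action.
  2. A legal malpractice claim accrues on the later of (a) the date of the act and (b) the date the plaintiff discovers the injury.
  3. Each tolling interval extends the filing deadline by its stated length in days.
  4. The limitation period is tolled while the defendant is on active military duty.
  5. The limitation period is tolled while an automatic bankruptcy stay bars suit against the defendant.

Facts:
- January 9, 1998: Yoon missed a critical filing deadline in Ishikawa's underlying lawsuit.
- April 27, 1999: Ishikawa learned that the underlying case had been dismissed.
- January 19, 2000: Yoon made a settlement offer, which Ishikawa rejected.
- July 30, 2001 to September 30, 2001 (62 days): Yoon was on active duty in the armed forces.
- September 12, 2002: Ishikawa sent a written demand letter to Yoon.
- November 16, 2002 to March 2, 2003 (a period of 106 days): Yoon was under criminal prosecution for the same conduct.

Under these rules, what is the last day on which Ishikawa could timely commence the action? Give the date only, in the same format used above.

June 28, 2003

Because discovery on April 27, 1999 post-dates the January 9, 1998 act, accrual under the later-of rule falls on April 27, 1999.
Adding the 4 years base period to April 27, 1999 gives a deadline of April 27, 2003, before any tolling.
Because the defendant's active military service ran from July 30, 2001 to September 30, 2001, the deadline is extended by 62 days to June 28, 2003.
The pending criminal prosecution from November 16, 2002 to March 2, 2003 does not toll the period, because no stated rule makes a criminal prosecution a tolling event.
None of the other events listed affects the running of the period under the stated rules.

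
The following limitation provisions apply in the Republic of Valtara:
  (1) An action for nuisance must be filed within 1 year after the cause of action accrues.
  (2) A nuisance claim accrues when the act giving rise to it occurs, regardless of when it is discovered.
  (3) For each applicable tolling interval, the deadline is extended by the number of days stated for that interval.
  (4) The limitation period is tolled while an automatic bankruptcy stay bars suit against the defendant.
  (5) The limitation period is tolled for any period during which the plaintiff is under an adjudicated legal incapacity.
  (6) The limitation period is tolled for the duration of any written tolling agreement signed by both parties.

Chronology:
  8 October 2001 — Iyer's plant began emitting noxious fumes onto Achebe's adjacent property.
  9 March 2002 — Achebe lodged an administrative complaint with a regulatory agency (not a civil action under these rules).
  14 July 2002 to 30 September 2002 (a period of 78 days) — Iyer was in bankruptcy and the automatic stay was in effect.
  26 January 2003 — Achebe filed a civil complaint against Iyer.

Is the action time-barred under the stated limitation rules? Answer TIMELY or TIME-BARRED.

TIME-BARRED

The limitation period began to run on 8 October 2001.
The untolled deadline — 1 year after 8 October 2001 — is 8 October 2002.
Because the automatic bankruptcy stay ran from 14 July 2002 to 30 September 2002, the deadline is extended by 78 days to 25 December 2002.
Nothing else in the chronology tolls or restarts the period.
Achebe filed on 26 January 2003, after the 25 December 2002 deadline, so the action is time-barred.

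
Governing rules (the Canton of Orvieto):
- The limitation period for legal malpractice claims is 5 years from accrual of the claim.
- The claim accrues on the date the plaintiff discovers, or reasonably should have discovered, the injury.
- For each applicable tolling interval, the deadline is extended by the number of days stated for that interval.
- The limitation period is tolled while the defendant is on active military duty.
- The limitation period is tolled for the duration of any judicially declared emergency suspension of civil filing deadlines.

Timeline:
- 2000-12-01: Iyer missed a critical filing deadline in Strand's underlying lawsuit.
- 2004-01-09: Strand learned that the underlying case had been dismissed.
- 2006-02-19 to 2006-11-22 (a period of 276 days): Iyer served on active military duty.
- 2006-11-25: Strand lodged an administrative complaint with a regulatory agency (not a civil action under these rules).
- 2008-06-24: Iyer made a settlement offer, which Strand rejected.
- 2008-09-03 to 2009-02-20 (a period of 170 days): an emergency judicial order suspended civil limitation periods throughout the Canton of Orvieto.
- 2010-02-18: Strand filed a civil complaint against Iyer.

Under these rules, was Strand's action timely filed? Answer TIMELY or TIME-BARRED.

Accrual is tied to discovery, so the period began on 2004-01-09 rather than on 2000-12-01 when the act occurred.
5 years from 2004-01-09 is 2009-01-09.
The period was tolled for 276 days by the defendant's active military service (2006-02-19 to 2006-11-22), pushing the deadline to 2009-10-12.
The period was tolled for 170 days by the emergency suspension of filing deadlines (2008-09-03 to 2009-02-20), pushing the deadline to 2010-03-31.
Nothing else in the chronology tolls or restarts the period.
Strand filed on 2010-02-18, before the 2010-03-31 deadline, so the action is timely.

TIMELY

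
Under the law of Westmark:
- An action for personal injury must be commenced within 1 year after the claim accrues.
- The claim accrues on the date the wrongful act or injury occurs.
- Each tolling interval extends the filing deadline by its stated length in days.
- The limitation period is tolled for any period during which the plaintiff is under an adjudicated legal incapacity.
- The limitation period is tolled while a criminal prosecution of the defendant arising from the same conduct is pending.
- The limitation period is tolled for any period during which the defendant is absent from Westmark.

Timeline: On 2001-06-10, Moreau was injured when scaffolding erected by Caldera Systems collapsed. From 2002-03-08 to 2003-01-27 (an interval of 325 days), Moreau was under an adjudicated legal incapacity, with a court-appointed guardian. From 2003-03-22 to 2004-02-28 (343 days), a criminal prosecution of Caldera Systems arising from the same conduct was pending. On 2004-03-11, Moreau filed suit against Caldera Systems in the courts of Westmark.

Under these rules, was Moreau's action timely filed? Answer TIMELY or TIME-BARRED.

TIMELY

The claim accrued on 2001-06-10, when the wrongful act occurred.
The untolled deadline — 1 year after 2001-06-10 — is 2002-06-10.
Because the plaintiff's legal incapacity ran from 2002-03-08 to 2003-01-27, the deadline is extended by 325 days to 2003-05-01.
The pending criminal prosecution from 2003-03-22 to 2004-02-28 tolled the period for 343 days, extending the deadline to 2004-04-08.
The 2004-03-11 filing precedes the 2004-04-08 deadline; the claim is timely.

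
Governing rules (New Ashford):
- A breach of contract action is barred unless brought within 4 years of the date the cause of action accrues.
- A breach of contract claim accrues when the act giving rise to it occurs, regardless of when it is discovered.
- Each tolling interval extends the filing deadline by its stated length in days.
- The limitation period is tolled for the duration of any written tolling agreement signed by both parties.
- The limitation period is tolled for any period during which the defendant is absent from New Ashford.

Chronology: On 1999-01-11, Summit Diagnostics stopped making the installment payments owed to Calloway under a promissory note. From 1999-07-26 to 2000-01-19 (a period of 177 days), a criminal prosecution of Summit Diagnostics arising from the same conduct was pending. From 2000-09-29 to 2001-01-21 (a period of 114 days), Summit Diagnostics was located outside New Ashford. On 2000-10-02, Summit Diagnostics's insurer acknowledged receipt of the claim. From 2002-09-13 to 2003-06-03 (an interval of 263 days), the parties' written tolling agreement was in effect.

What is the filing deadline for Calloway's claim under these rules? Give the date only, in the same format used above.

2004-01-23

The limitation period began to run on 1999-01-11.
The untolled deadline — 4 years after 1999-01-11 — is 2003-01-11.
The defendant's absence from the jurisdiction from 2000-09-29 to 2001-01-21 tolled the period for 114 days, extending the deadline to 2003-05-05.
The written tolling agreement from 2002-09-13 to 2003-06-03 tolled the period for 263 days, extending the deadline to 2004-01-23.
The pending criminal prosecution from 1999-07-26 to 2000-01-19 does not toll the period, because no stated rule makes a criminal prosecution a tolling event.
The other events in the timeline have no effect on the limitation period under the stated rules.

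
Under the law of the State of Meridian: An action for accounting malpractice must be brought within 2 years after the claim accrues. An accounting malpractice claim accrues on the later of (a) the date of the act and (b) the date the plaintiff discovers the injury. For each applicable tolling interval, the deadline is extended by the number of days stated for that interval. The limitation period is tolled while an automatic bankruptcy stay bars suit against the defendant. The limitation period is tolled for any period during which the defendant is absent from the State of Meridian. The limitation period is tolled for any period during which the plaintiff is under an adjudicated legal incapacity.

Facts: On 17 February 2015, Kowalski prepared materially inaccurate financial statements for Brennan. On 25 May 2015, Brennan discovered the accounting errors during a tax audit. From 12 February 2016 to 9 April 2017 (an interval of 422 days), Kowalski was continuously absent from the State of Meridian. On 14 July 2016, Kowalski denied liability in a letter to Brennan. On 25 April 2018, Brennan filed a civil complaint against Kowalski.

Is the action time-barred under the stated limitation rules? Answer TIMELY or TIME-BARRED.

TIMELY

Taking the later of the act (17 February 2015) and discovery (25 May 2015), the claim accrued on 25 May 2015.
The untolled deadline — 2 years after 25 May 2015 — is 25 May 2017.
The defendant's absence from the jurisdiction from 12 February 2016 to 9 April 2017 tolled the period for 422 days, extending the deadline to 21 July 2018.
Nothing else in the chronology tolls or restarts the period.
Filing on 25 April 2018 beat the 21 July 2018 deadline — the action is timely.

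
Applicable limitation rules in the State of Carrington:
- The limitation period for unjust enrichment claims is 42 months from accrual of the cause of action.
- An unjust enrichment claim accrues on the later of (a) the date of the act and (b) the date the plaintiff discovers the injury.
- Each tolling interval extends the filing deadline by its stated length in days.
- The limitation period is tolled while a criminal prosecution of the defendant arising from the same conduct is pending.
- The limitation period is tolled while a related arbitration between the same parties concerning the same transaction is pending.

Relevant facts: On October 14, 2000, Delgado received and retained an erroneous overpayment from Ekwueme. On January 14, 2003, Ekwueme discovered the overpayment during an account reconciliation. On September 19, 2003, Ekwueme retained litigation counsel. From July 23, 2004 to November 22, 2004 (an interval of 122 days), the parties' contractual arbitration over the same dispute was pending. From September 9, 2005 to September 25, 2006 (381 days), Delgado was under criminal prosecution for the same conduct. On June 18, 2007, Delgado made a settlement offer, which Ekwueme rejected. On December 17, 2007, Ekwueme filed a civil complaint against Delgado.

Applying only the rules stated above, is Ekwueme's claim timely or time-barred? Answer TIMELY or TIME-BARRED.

Taking the later of the act (October 14, 2000) and discovery (January 14, 2003), the claim accrued on January 14, 2003.
The untolled deadline — 42 months after January 14, 2003 — is July 14, 2006.
The pending related arbitration from July 23, 2004 to November 22, 2004 tolled the period for 122 days, extending the deadline to November 13, 2006.
Because the pending criminal prosecution ran from September 9, 2005 to September 25, 2006, the deadline is extended by 381 days to November 29, 2007.
Nothing else in the chronology tolls or restarts the period.
Filing on December 17, 2007 missed the November 29, 2007 deadline — the action is time-barred.

TIME-BARRED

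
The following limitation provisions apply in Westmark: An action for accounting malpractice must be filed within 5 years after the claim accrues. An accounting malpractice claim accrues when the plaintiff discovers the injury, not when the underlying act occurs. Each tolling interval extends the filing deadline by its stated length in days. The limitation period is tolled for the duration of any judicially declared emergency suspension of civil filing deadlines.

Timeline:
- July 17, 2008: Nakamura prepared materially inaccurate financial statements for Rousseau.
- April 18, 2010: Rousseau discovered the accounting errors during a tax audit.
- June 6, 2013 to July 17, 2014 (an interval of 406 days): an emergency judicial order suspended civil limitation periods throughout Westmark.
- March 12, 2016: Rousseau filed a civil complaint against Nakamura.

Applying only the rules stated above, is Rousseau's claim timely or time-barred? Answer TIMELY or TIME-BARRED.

The claim did not accrue until Rousseau discovered the injury on April 18, 2010; the July 17, 2008 act date does not start the clock under the stated rule.
5 years from April 18, 2010 is April 18, 2015.
The emergency suspension of filing deadlines from June 6, 2013 to July 17, 2014 tolled the period for 406 days, extending the deadline to May 28, 2016.
Rousseau filed on March 12, 2016, before the May 28, 2016 deadline, so the action is timely.

TIMELY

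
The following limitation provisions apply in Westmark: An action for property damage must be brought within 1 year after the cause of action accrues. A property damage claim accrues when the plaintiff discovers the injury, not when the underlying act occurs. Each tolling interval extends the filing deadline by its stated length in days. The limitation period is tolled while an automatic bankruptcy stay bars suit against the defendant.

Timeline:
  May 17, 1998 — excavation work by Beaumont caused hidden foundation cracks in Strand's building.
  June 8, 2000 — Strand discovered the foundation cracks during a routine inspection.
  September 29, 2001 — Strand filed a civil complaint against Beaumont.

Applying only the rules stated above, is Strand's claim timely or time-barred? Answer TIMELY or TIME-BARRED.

TIME-BARRED

Under the discovery rule, the claim accrued on June 8, 2000, when Strand discovered the injury — not on the May 17, 1998 date of the underlying act.
Adding the 1 year base period to June 8, 2000 gives a deadline of June 8, 2001, before any tolling.
The September 29, 2001 filing falls after the June 8, 2001 deadline; the claim is time-barred.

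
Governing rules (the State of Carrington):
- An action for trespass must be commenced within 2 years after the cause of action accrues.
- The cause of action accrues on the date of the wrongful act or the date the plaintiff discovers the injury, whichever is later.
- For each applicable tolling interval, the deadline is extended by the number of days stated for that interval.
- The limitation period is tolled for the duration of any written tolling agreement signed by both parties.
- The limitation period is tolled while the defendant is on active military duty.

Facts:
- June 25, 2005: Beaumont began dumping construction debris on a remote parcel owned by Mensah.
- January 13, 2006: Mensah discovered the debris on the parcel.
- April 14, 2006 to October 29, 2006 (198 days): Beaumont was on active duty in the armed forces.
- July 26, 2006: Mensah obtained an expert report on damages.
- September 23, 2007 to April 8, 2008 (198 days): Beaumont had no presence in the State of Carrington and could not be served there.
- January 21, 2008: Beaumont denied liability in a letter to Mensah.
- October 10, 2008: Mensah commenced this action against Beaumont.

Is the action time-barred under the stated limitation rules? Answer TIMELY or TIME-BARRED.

Because discovery on January 13, 2006 post-dates the June 25, 2005 act, accrual under the later-of rule falls on January 13, 2006.
The untolled deadline — 2 years after January 13, 2006 — is January 13, 2008.
Because the defendant's active military service ran from April 14, 2006 to October 29, 2006, the deadline is extended by 198 days to July 29, 2008.
No stated provision tolls the period for the defendant's absence, so the interval from September 23, 2007 to April 8, 2008 has no effect on the deadline.
Nothing else in the chronology tolls or restarts the period.
Filing on October 10, 2008 missed the July 29, 2008 deadline — the action is time-barred.

TIME-BARRED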